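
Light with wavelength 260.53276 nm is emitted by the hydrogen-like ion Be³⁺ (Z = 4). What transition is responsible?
n = 13 → n = 6

First, find the photon energy from the wavelength (hc = 1239.84 eV·nm):
E = hc/λ = 1239.84 eV·nm / 260.53276 nm = 4.7588641 eV

The energy levels of Be³⁺ satisfy E_n = -13.6057 × 4² / n² eV, so an emission n_i → n_f releases
ΔE = 13.6057 × 4² × (1/n_f² − 1/n_i²) eV.

Setting ΔE equal to the photon energy:
1/n_f² − 1/n_i² = 4.7588641 / (13.6057 × 4²) = 0.021860618

Since 1/n_i² must be positive, we need 1/n_f² > 0.021860618, i.e. n_f ≤ 6. For each allowed n_f, solve n_i = (1/n_f² − 0.021860618)^(−1/2) and check whether it is a whole number:
  n_f = 1: 1/n_i² = 1.000000000 − 0.021860618 = 0.978139382 → n_i = 1.011  (not an integer) ✗
  n_f = 2: 1/n_i² = 0.250000000 − 0.021860618 = 0.228139382 → n_i = 2.094  (not an integer) ✗
  n_f = 3: 1/n_i² = 0.111111111 − 0.021860618 = 0.089250493 → n_i = 3.347  (not an integer) ✗
  n_f = 4: 1/n_i² = 0.062500000 − 0.021860618 = 0.040639382 → n_i = 4.961  (not an integer) ✗
  n_f = 5: 1/n_i² = 0.040000000 − 0.021860618 = 0.018139382 → n_i = 7.425  (not an integer) ✗
  n_f = 6: 1/n_i² = 0.027777778 − 0.021860618 = 0.005917160 → n_i = 13.000  → integer, n_i = 13 ✓

Only n_f = 6 gives an integer upper level, n_i = 13.

The transition is from n = 13 to n = 6 (emission).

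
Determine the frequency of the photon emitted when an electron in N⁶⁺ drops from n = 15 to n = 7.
2.573e+15 Hz

First, find the transition energy:
E_15 = -13.6057 × 7² / 15² = -2.963019 eV
E_7 = -13.6057 × 7² / 7² = -13.605700 eV
|ΔE| = |E_7 - E_15| = 10.642681 eV

Convert to Joules: E = 10.642681 eV × (1.602177 × 10⁻¹⁹ J/eV) = 1.70515e-18 J

Using E = hf:
f = E/h = 1.70515e-18 J / (6.62607 × 10⁻³⁴ J·s)
f = 2.573e+15 Hz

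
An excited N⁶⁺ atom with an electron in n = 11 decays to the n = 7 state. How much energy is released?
8.095954 eV

The energy levels are E_n = -13.6057 Z² eV / n².

Energy at n = 11: E_11 = -13.6057 × 7² / 11² = -5.509746281 eV
Energy at n = 7: E_7 = -13.6057 × 7² / 7² = -13.605700000 eV

For emission (electron falling to lower state), the photon energy is:
E_photon = E_11 - E_7 = |-5.509746281 - (-13.605700000)|
E_photon = 8.095954 eV

This energy is carried away by the emitted photon.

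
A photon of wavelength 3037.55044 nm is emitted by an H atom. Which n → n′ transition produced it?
n = 10 → n = 5

First, find the photon energy from the wavelength (hc = 1239.84 eV·nm):
E = hc/λ = 1239.84 eV·nm / 3037.55044 nm = 0.40817100 eV

The energy levels of hydrogen satisfy E_n = -13.6057 / n² eV, so an emission n_i → n_f releases
ΔE = 13.6057 × (1/n_f² − 1/n_i²) eV.

Setting ΔE equal to the photon energy:
1/n_f² − 1/n_i² = 0.40817100 / 13.6057 = 0.030000000

Since 1/n_i² must be positive, we need 1/n_f² > 0.030000000, i.e. n_f ≤ 5. For each allowed n_f, solve n_i = (1/n_f² − 0.030000000)^(−1/2) and check whether it is a whole number:
  n_f = 1: 1/n_i² = 1.000000000 − 0.030000000 = 0.970000000 → n_i = 1.015  (not an integer) ✗
  n_f = 2: 1/n_i² = 0.250000000 − 0.030000000 = 0.220000000 → n_i = 2.132  (not an integer) ✗
  n_f = 3: 1/n_i² = 0.111111111 − 0.030000000 = 0.081111111 → n_i = 3.511  (not an integer) ✗
  n_f = 4: 1/n_i² = 0.062500000 − 0.030000000 = 0.032500000 → n_i = 5.547  (not an integer) ✗
  n_f = 5: 1/n_i² = 0.040000000 − 0.030000000 = 0.010000000 → n_i = 10.000  → integer, n_i = 10 ✓

Only n_f = 5 gives an integer upper level, n_i = 10.

The transition is from n = 10 to n = 5 (emission).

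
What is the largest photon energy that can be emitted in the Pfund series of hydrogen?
0.5442 eV

The series limit corresponds to the transition from n = ∞ to n = 5.
This is the highest energy (shortest wavelength) transition in the Pfund series.

E_∞ = 0 eV
E_5 = -13.6057 / 5² = -0.5442 eV

Energy at series limit:
ΔE = E_∞ - E_5 = 0 - (-0.5442) = 0.5442 eV

This energy equals the ionization energy from the n = 5 state of hydrogen.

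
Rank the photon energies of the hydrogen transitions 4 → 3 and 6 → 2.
6 → 2

Calculate the energy for each transition:

Transition 4 → 3:
ΔE₁ = |E_3 - E_4| = |-13.6057/3² - (-13.6057/4²)|
ΔE₁ = |-1.5117444444 - (-0.8503562500)| = 0.6613882 eV

Transition 6 → 2:
ΔE₂ = |E_2 - E_6| = |-13.6057/2² - (-13.6057/6²)|
ΔE₂ = |-3.4014250000 - (-0.3779361111)| = 3.0234889 eV

Since 3.0234889 eV > 0.6613882 eV, the transition 6 → 2 emits the more energetic photon.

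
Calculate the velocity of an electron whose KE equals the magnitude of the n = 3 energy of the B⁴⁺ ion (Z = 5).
3.64615e+06 m/s (or 1.21623% of c)

The binding energy at n = 3 for B⁴⁺ is:
E_3 = -13.6057 × 5²/3² = -37.7936111 eV
|E_3| = 37.7936111 eV

Convert to Joules:
KE = 37.7936111 eV × (1.602177 × 10⁻¹⁹ J/eV) = 6.0552054e-18 J

Using KE = ½mv²:
v = √(2·KE/m_e)
v = √(2 × 6.0552054e-18 J / 9.10938 × 10⁻³¹ kg)
v = 3.64615e+06 m/s

This is approximately 1.21623% the speed of light.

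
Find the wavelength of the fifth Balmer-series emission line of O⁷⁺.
6.2017 nm

The lines of a series are numbered from the longest wavelength (smallest ΔE) outward; the fifth line is the transition from n = n_f + 5 to n_f.
The Balmer series has all transitions ending at n_f = 2.

For O⁷⁺ (Z = 8), the fifth line (ε-line) is the jump from n = 7 to n = 2:
E_7 = -13.6057 × 8² / 7² = -17.770710 eV
E_2 = -13.6057 × 8² / 2² = -217.691200 eV
ΔE = E_7 - E_2 = 199.920490 eV

λ = hc/E = 1239.84 eV·nm / 199.920490 eV
λ = 6.2017 nm

This is the ε-line of the Balmer series in O⁷⁺.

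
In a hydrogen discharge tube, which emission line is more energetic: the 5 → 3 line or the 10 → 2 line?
10 → 2

Calculate the energy for each transition:

Transition 5 → 3:
ΔE₁ = |E_3 - E_5| = |-13.6057/3² - (-13.6057/5²)|
ΔE₁ = |-1.5117444444 - (-0.5442280000)| = 0.9675164 eV

Transition 10 → 2:
ΔE₂ = |E_2 - E_10| = |-13.6057/2² - (-13.6057/10²)|
ΔE₂ = |-3.4014250000 - (-0.1360570000)| = 3.2653680 eV

Since 3.2653680 eV > 0.9675164 eV, the transition 10 → 2 emits the more energetic photon.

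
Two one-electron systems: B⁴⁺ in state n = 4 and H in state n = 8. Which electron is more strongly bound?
B⁴⁺ at n = 4 (E = -21.26 eV)

Using E_n = -13.6057 Z² / n² eV:

B⁴⁺ (Z = 5) at n = 4:
E = -13.6057 × 5² / 4² = -13.6057 × 25 / 16 = -21.25891 eV

H (Z = 1) at n = 8:
E = -13.6057 × 1² / 8² = -13.6057 × 1 / 64 = -0.21259 eV

Since -21.25891 eV < -0.21259 eV,
B⁴⁺ at n = 4 is more tightly bound (requires more energy to ionize).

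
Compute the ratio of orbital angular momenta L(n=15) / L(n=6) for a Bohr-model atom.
2.500000

In the Bohr model, L_n = nℏ, so the ratio is purely the ratio of quantum numbers:

L_15/L_6 = 15ℏ / 6ℏ = 15/6 = 2.500000

The angular momentum scales linearly with n.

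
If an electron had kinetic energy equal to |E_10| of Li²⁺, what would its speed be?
6.5631e+05 m/s (or 0.21892% of c)

The binding energy at n = 10 for Li²⁺ is:
E_10 = -13.6057 × 3²/10² = -1.2245130 eV
|E_10| = 1.2245130 eV

Convert to Joules:
KE = 1.2245130 eV × (1.602177 × 10⁻¹⁹ J/eV) = 1.961887e-19 J

Using KE = ½mv²:
v = √(2·KE/m_e)
v = √(2 × 1.961887e-19 J / 9.10938 × 10⁻³¹ kg)
v = 6.5631e+05 m/s

This is approximately 0.21892% the speed of light.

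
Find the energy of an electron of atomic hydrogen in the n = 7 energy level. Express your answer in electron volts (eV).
-0.27767 eV

The energy levels of a hydrogen-like atom are given by:
E_n = -13.6057 eV / n²

For n = 7:
E_7 = -13.6057 eV / 7²
E_7 = -13.6057 eV / 49
E_7 = -0.27767 eV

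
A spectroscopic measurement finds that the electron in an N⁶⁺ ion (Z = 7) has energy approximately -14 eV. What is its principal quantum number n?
n = 7

The exact energy levels follow E_n = -13.6057 Z² / n² eV with Z = 7.

The measured value (-14 eV) is reported to only 2 significant figures, so we must test candidate n values and see which one matches to that precision.

Candidate energies:
  n = 5:  E = -13.6057 × 7² / 5² = -26.66717 eV
  n = 6:  E = -13.6057 × 7² / 6² = -18.51887 eV
  n = 7:  E = -13.6057 × 7² / 7² = -13.60570 eV  ← matches
  n = 8:  E = -13.6057 × 7² / 8² = -10.41686 eV
  n = 9:  E = -13.6057 × 7² / 9² = -8.23061 eV

Checking against the measurement of -14 eV (2 sig figs), only n = 7 agrees:
E_7 = -13.60570 eV, which rounds to -14 eV ✓

Therefore n = 7.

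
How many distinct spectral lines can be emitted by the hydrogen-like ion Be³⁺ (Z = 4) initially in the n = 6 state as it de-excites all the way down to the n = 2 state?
10

The electron can occupy levels n = 2, 3, ..., 6 during de-excitation — that is m = 6 - 2 + 1 = 5 distinct levels.

The number of distinct spectral lines equals the number of ways to choose 2 of these m levels (each pair gives one possible emission transition):

Number of lines = m(m-1)/2 = 5×4/2 = 10

These correspond to all possible transitions between the 5 levels:
6 → 5, 6 → 4, 6 → 3, 6 → 2, 5 → 4, 5 → 3, 5 → 2, 4 → 3...

Each transition produces a photon with a unique energy (and thus wavelength). This count does not depend on Z.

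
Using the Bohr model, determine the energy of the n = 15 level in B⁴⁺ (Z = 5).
-1.51174 eV

For hydrogen-like ions, the energy levels scale with Z²:
E_n = -13.6057 Z² / n² eV

For B⁴⁺ (Z = 5) at n = 15:
E_15 = -13.6057 × 5² / 15²
E_15 = -13.6057 × 25 / 225
E_15 = -340.1425 / 225
E_15 = -1.51174 eV

The energy is 25 times more negative than hydrogen at the same n due to the stronger nuclear charge.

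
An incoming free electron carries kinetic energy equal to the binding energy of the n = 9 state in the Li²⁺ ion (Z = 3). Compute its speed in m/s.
7.292e+05 m/s (or 0.243% of c)

The binding energy at n = 9 for Li²⁺ is:
E_9 = -13.6057 × 3²/9² = -1.511744 eV
|E_9| = 1.511744 eV

Convert to Joules:
KE = 1.511744 eV × (1.602177 × 10⁻¹⁹ J/eV) = 2.42208e-19 J

Using KE = ½mv²:
v = √(2·KE/m_e)
v = √(2 × 2.42208e-19 J / 9.10938 × 10⁻³¹ kg)
v = 7.292e+05 m/s

This is approximately 0.243% the speed of light.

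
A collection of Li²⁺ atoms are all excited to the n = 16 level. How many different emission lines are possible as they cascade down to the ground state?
120

The electron can occupy levels n = 1, 2, ..., 16 during de-excitation — that is m = 16 - 1 + 1 = 16 distinct levels.

The number of distinct spectral lines equals the number of ways to choose 2 of these m levels (each pair gives one possible emission transition):

Number of lines = m(m-1)/2 = 16×15/2 = 120

These correspond to all possible transitions between the 16 levels:
16 → 15, 16 → 14, 16 → 13, 16 → 12, 16 → 11, 16 → 10, 16 → 9, 16 → 8...

Each transition produces a photon with a unique energy (and thus wavelength). This count does not depend on Z.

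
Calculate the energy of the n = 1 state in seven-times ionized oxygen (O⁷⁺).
-870.764800 eV

For hydrogen-like ions, the energy levels scale with Z²:
E_n = -13.6057 Z² / n² eV

For O⁷⁺ (Z = 8) at n = 1:
E_1 = -13.6057 × 8² / 1²
E_1 = -13.6057 × 64 / 1
E_1 = -870.7648 / 1
E_1 = -870.764800 eV

The energy is 64 times more negative than hydrogen at the same n due to the stronger nuclear charge.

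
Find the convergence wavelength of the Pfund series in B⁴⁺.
91.1265 nm

The series limit corresponds to the transition from n = ∞ to n = 5.
This is the highest energy (shortest wavelength) transition in the Pfund series.

E_∞ = 0 eV
E_5 = -13.6057 × 5² / 5² = -13.605700 eV

Energy at series limit:
ΔE = E_∞ - E_5 = 0 - (-13.605700) = 13.605700 eV
λ = hc/E = 1239.84 eV·nm / 13.605700 eV = 91.1265 nm

This energy equals the ionization energy from the n = 5 state of B⁴⁺.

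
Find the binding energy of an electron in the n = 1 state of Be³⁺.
217.69120 eV

The ionization energy is the energy needed to remove the electron completely (n → ∞).

For a hydrogen-like ion with Z = 4, E_n = -13.6057 Z² / n² eV.

At n = 1: E_1 = -13.6057 × 4² / 1² = -217.69120000 eV
At n = ∞: E_∞ = 0 eV

Ionization energy = E_∞ - E_1 = 0 - (-217.69120000) = 217.69120000 eV
Ionization energy ≈ 217.69120 eV

This is also called the binding energy of the electron in state n = 1.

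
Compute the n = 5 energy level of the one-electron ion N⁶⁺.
-26.667172 eV

For hydrogen-like ions, the energy levels scale with Z²:
E_n = -13.6057 Z² / n² eV

For N⁶⁺ (Z = 7) at n = 5:
E_5 = -13.6057 × 7² / 5²
E_5 = -13.6057 × 49 / 25
E_5 = -666.6793 / 25
E_5 = -26.667172 eV

The energy is 49 times more negative than hydrogen at the same n due to the stronger nuclear charge.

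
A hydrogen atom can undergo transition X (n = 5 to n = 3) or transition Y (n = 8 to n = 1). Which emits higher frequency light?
8 → 1

Calculate the energy for each transition:

Transition 5 → 3:
ΔE₁ = |E_3 - E_5| = |-13.6057/3² - (-13.6057/5²)|
ΔE₁ = |-1.51174444 - (-0.54422800)| = 0.96752 eV

Transition 8 → 1:
ΔE₂ = |E_1 - E_8| = |-13.6057/1² - (-13.6057/8²)|
ΔE₂ = |-13.60570000 - (-0.21258906)| = 13.39311 eV

Since 13.39311 eV > 0.96752 eV, the transition 8 → 1 emits the more energetic photon.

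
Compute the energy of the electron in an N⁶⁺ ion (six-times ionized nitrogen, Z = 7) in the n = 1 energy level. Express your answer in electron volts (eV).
-666.679 eV

The energy levels of a hydrogen-like atom are given by:
E_n = -13.6057 Z² / n² eV  (with Z = 7 for N⁶⁺)

For n = 1:
E_1 = -13.6057 × 7² / 1²
E_1 = -13.6057 × 49 / 1
E_1 = -666.679 eV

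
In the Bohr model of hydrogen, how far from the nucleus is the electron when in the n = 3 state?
0.476260 nm (or 4.762595 Å)

The Bohr radius formula is:
r_n = n² a₀ / Z

where a₀ = 0.052917721 nm is the Bohr radius.

For H (Z = 1) at n = 3:
r_3 = 3² × 0.052917721 nm / 1
r_3 = 9 × 0.052917721 nm / 1
r_3 = 0.4762595 nm / 1
r_3 = 0.476260 nm

The electron orbits at approximately 0.476260 nm from the nucleus.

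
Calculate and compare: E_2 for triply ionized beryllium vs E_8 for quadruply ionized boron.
Be³⁺ at n = 2 (E = -54.422800 eV)

Using E_n = -13.6057 Z² / n² eV:

Be³⁺ (Z = 4) at n = 2:
E = -13.6057 × 4² / 2² = -13.6057 × 16 / 4 = -54.422800000 eV

B⁴⁺ (Z = 5) at n = 8:
E = -13.6057 × 5² / 8² = -13.6057 × 25 / 64 = -5.314726563 eV

Since -54.422800000 eV < -5.314726563 eV,
Be³⁺ at n = 2 is more tightly bound (requires more energy to ionize).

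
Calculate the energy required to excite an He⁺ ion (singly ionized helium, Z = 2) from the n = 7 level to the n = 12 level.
0.7327 eV

The energy levels of a hydrogen-like atom are E_n = -13.6057 Z² eV / n².

Energy at n = 7: E_7 = -13.6057 × 2² / 7² = -1.1106694 eV
Energy at n = 12: E_12 = -13.6057 × 2² / 12² = -0.3779361 eV

The excitation energy is the difference:
ΔE = E_12 - E_7
ΔE = -0.3779361 - (-1.1106694)
ΔE = 0.7327 eV

Since this is positive, energy must be absorbed (photon absorption).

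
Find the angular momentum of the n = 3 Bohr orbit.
3.16372e-34 J·s (or 3ℏ)

In the Bohr model, angular momentum is quantized:
L = nℏ

where ℏ = h/(2π) = 1.0545718e-34 J·s

For n = 3:
L = 3 × 1.0545718e-34 J·s
L = 3.16372e-34 J·s

This can also be written as L = 3ℏ.
The angular momentum is an integer multiple of the reduced Planck constant.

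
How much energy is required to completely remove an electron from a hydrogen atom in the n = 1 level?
13.61 eV

The ionization energy is the energy needed to remove the electron completely (n → ∞).

For hydrogen, E_n = -13.6057 eV / n².

At n = 1: E_1 = -13.6057 / 1² = -13.60570 eV
At n = ∞: E_∞ = 0 eV

Ionization energy = E_∞ - E_1 = 0 - (-13.60570) = 13.60570 eV
Ionization energy ≈ 13.61 eV

This is also called the binding energy of the electron in state n = 1.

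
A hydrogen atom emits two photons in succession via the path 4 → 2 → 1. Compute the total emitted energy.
12.755 eV

The energy levels of hydrogen are E_n = -13.6057 / n² eV.

First transition (4 → 2):
ΔE₁ = |E_2 - E_4|
ΔE₁ = |-3.401425000 - (-0.850356250)| = 2.551069 eV

Second transition (2 → 1):
ΔE₂ = |E_1 - E_2|
ΔE₂ = |-13.605700000 - (-3.401425000)| = 10.204275 eV

Total energy released:
E_total = ΔE₁ + ΔE₂ = 2.551069 + 10.204275 = 12.755 eV

Note: This equals the direct transition 4 → 1: 12.755 eV ✓
Energy is conserved regardless of the path taken.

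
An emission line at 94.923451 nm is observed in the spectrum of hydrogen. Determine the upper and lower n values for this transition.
n = 5 → n = 1

First, find the photon energy from the wavelength (hc = 1239.84 eV·nm):
E = hc/λ = 1239.84 eV·nm / 94.923451 nm = 13.061472 eV

The energy levels of hydrogen satisfy E_n = -13.6057 / n² eV, so an emission n_i → n_f releases
ΔE = 13.6057 × (1/n_f² − 1/n_i²) eV.

Setting ΔE equal to the photon energy:
1/n_f² − 1/n_i² = 13.061472 / 13.6057 = 0.96000000

Since 1/n_i² must be positive, we need 1/n_f² > 0.96000000, i.e. n_f ≤ 1. For each allowed n_f, solve n_i = (1/n_f² − 0.96000000)^(−1/2) and check whether it is a whole number:
  n_f = 1: 1/n_i² = 1.00000000 − 0.96000000 = 0.04000000 → n_i = 5.000  → integer, n_i = 5 ✓

Only n_f = 1 gives an integer upper level, n_i = 5.

The transition is from n = 5 to n = 1 (emission).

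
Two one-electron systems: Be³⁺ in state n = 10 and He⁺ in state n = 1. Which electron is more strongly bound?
He⁺ at n = 1 (E = -54.423 eV)

Using E_n = -13.6057 Z² / n² eV:

Be³⁺ (Z = 4) at n = 10:
E = -13.6057 × 4² / 10² = -13.6057 × 16 / 100 = -2.176912 eV

He⁺ (Z = 2) at n = 1:
E = -13.6057 × 2² / 1² = -13.6057 × 4 / 1 = -54.422800 eV

Since -54.422800 eV < -2.176912 eV,
He⁺ at n = 1 is more tightly bound (requires more energy to ionize).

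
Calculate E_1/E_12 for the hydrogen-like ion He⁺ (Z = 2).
144.00000

Using E_n = -13.6057 Z² / n² eV with Z = 2:

E_1 = -13.6057 × 2² / 1² = -54.4228 / 1 = -54.42280000000 eV
E_12 = -13.6057 × 2² / 12² = -54.4228 / 144 = -0.37793611111 eV

The ratio is:
E_1/E_12 = (-54.42280000000) / (-0.37793611111)
E_1/E_12 = (-54.4228/1) / (-54.4228/144)
E_1/E_12 = 144/1
E_1/E_12 = 144.00000
(Note: the Z² factors cancel in the ratio.)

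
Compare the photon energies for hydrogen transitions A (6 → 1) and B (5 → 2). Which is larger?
6 → 1

Calculate the energy for each transition:

Transition 6 → 1:
ΔE₁ = |E_1 - E_6| = |-13.6057/1² - (-13.6057/6²)|
ΔE₁ = |-13.6057000000 - (-0.3779361111)| = 13.2277639 eV

Transition 5 → 2:
ΔE₂ = |E_2 - E_5| = |-13.6057/2² - (-13.6057/5²)|
ΔE₂ = |-3.4014250000 - (-0.5442280000)| = 2.8571970 eV

Since 13.2277639 eV > 2.8571970 eV, the transition 6 → 1 emits the more energetic photon.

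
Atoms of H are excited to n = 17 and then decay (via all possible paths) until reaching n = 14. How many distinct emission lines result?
6

The electron can occupy levels n = 14, 15, ..., 17 during de-excitation — that is m = 17 - 14 + 1 = 4 distinct levels.

The number of distinct spectral lines equals the number of ways to choose 2 of these m levels (each pair gives one possible emission transition):

Number of lines = m(m-1)/2 = 4×3/2 = 6

These correspond to all possible transitions between the 4 levels:
17 → 16, 17 → 15, 17 → 14, 16 → 15, 16 → 14, 15 → 14

Each transition produces a photon with a unique energy (and thus wavelength). This count does not depend on Z.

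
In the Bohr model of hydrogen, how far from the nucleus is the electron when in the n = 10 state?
5.29177 nm (or 52.91772 Å)

The Bohr radius formula is:
r_n = n² a₀ / Z

where a₀ = 0.05291772 nm is the Bohr radius.

For H (Z = 1) at n = 10:
r_10 = 10² × 0.05291772 nm / 1
r_10 = 100 × 0.05291772 nm / 1
r_10 = 5.291772 nm / 1
r_10 = 5.29177 nm

The electron orbits at approximately 5.29177 nm from the nucleus.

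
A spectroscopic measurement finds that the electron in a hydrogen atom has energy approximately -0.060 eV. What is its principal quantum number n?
n = 15

The exact energy levels follow E_n = -13.6057 eV / n².

The measured value (-0.060 eV) is reported to only 2 significant figures, so we must test candidate n values and see which one matches to that precision.

Candidate energies:
  n = 13:  E = -13.6057/13² = -0.08051 eV
  n = 14:  E = -13.6057/14² = -0.06942 eV
  n = 15:  E = -13.6057/15² = -0.06047 eV  ← matches
  n = 16:  E = -13.6057/16² = -0.05315 eV
  n = 17:  E = -13.6057/17² = -0.04708 eV

Checking against the measurement of -0.060 eV (2 sig figs), only n = 15 agrees:
E_15 = -0.06047 eV, which rounds to -0.060 eV ✓

Therefore n = 15.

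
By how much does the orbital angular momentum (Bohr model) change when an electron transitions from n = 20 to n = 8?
1.2655e-33 J·s (or 12ℏ)

In the Bohr model, L_n = nℏ where ℏ = 1.054572e-34 J·s.

L_20 = 20ℏ = 2.109144e-33 J·s
L_8 = 8ℏ = 8.436576e-34 J·s

ΔL = L_20 - L_8 = (20 - 8)ℏ = 12ℏ
ΔL = 12 × 1.054572e-34 J·s = 1.2655e-33 J·s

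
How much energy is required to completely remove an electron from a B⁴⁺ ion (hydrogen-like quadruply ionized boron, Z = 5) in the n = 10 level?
3.401 eV

The ionization energy is the energy needed to remove the electron completely (n → ∞).

For a hydrogen-like ion with Z = 5, E_n = -13.6057 Z² / n² eV.

At n = 10: E_10 = -13.6057 × 5² / 10² = -3.401425 eV
At n = ∞: E_∞ = 0 eV

Ionization energy = E_∞ - E_10 = 0 - (-3.401425) = 3.401425 eV
Ionization energy ≈ 3.401 eV

This is also called the binding energy of the electron in state n = 10.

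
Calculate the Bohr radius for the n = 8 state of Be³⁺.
0.8467 nm (or 8.4668 Å)

The Bohr radius formula is:
r_n = n² a₀ / Z

where a₀ = 0.0529177 nm is the Bohr radius.

For Be³⁺ (Z = 4) at n = 8:
r_8 = 8² × 0.0529177 nm / 4
r_8 = 64 × 0.0529177 nm / 4
r_8 = 3.38673 nm / 4
r_8 = 0.8467 nm

The electron orbits at approximately 0.8467 nm from the nucleus.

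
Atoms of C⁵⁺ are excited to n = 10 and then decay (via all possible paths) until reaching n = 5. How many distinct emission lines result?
15

The electron can occupy levels n = 5, 6, ..., 10 during de-excitation — that is m = 10 - 5 + 1 = 6 distinct levels.

The number of distinct spectral lines equals the number of ways to choose 2 of these m levels (each pair gives one possible emission transition):

Number of lines = m(m-1)/2 = 6×5/2 = 15

These correspond to all possible transitions between the 6 levels:
10 → 9, 10 → 8, 10 → 7, 10 → 6, 10 → 5, 9 → 8, 9 → 7, 9 → 6...

Each transition produces a photon with a unique energy (and thus wavelength). This count does not depend on Z.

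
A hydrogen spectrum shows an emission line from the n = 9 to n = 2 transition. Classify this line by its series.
Balmer series

The spectral series in hydrogen are named based on the final (lower) energy level:
- Lyman series: n_final = 1 (ultraviolet)
- Balmer series: n_final = 2 (visible/near-UV)
- Paschen series: n_final = 3 (infrared)
- Brackett series: n_final = 4 (infrared)
- Pfund series: n_final = 5 (far infrared)

Since this transition ends at n = 2, it belongs to the Balmer series.

For reference, this 9 → 2 line has photon energy
ΔE = 13.6057 eV × (1/2² - 1/9²) = 3.233453 eV,
corresponding to wavelength λ = hc/ΔE = 1239.84 eV·nm / 3.233453 eV = 383.44 nm in the visible/near-UV region.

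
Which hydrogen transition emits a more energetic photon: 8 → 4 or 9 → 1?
9 → 1

Calculate the energy for each transition:

Transition 8 → 4:
ΔE₁ = |E_4 - E_8| = |-13.6057/4² - (-13.6057/8²)|
ΔE₁ = |-0.85035625 - (-0.21258906)| = 0.63777 eV

Transition 9 → 1:
ΔE₂ = |E_1 - E_9| = |-13.6057/1² - (-13.6057/9²)|
ΔE₂ = |-13.60570000 - (-0.16797160)| = 13.43773 eV

Since 13.43773 eV > 0.63777 eV, the transition 9 → 1 emits the more energetic photon.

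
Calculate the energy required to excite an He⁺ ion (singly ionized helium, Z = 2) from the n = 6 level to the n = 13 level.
1.189716 eV

The energy levels of a hydrogen-like atom are E_n = -13.6057 Z² eV / n².

Energy at n = 6: E_6 = -13.6057 × 2² / 6² = -1.511744444 eV
Energy at n = 13: E_13 = -13.6057 × 2² / 13² = -0.322028402 eV

The excitation energy is the difference:
ΔE = E_13 - E_6
ΔE = -0.322028402 - (-1.511744444)
ΔE = 1.189716 eV

Since this is positive, energy must be absorbed (photon absorption).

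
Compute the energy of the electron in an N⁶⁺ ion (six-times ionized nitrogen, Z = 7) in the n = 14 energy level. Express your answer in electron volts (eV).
-3.40 eV

The energy levels of a hydrogen-like atom are given by:
E_n = -13.6057 Z² / n² eV  (with Z = 7 for N⁶⁺)

For n = 14:
E_14 = -13.6057 × 7² / 14²
E_14 = -13.6057 × 49 / 196
E_14 = -3.40 eV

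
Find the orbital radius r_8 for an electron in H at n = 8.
3.38673 nm (or 33.86734 Å)

The Bohr radius formula is:
r_n = n² a₀ / Z

where a₀ = 0.05291772 nm is the Bohr radius.

For H (Z = 1) at n = 8:
r_8 = 8² × 0.05291772 nm / 1
r_8 = 64 × 0.05291772 nm / 1
r_8 = 3.386734 nm / 1
r_8 = 3.38673 nm

The electron orbits at approximately 3.38673 nm from the nucleus.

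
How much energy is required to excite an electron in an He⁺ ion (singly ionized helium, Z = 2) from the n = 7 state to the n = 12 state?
0.7327 eV

The energy levels of a hydrogen-like atom are E_n = -13.6057 Z² eV / n².

Energy at n = 7: E_7 = -13.6057 × 2² / 7² = -1.1106694 eV
Energy at n = 12: E_12 = -13.6057 × 2² / 12² = -0.3779361 eV

The excitation energy is the difference:
ΔE = E_12 - E_7
ΔE = -0.3779361 - (-1.1106694)
ΔE = 0.7327 eV

Since this is positive, energy must be absorbed (photon absorption).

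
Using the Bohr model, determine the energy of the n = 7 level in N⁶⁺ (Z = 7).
-13.60570 eV

For hydrogen-like ions, the energy levels scale with Z²:
E_n = -13.6057 Z² / n² eV

For N⁶⁺ (Z = 7) at n = 7:
E_7 = -13.6057 × 7² / 7²
E_7 = -13.6057 × 49 / 49
E_7 = -666.6793 / 49
E_7 = -13.60570 eV

The energy is 49 times more negative than hydrogen at the same n due to the stronger nuclear charge.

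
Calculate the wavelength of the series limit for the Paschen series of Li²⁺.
91.127 nm

The series limit corresponds to the transition from n = ∞ to n = 3.
This is the highest energy (shortest wavelength) transition in the Paschen series.

E_∞ = 0 eV
E_3 = -13.6057 × 3² / 3² = -13.60570 eV

Energy at series limit:
ΔE = E_∞ - E_3 = 0 - (-13.60570) = 13.60570 eV
λ = hc/E = 1239.84 eV·nm / 13.60570 eV = 91.127 nm

This energy equals the ionization energy from the n = 3 state of Li²⁺.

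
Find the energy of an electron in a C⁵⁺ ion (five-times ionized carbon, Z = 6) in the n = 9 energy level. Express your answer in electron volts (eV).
-6.046978 eV

The energy levels of a hydrogen-like atom are given by:
E_n = -13.6057 Z² / n² eV  (with Z = 6 for C⁵⁺)

For n = 9:
E_9 = -13.6057 × 6² / 9²
E_9 = -13.6057 × 36 / 81
E_9 = -6.046978 eV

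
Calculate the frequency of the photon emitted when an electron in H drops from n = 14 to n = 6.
7.460e+13 Hz

First, find the transition energy:
E_14 = -13.6057 / 14² = -0.0694168 eV
E_6 = -13.6057 / 6² = -0.3779361 eV
|ΔE| = |E_6 - E_14| = 0.3085193 eV

Convert to Joules: E = 0.3085193 eV × (1.602177 × 10⁻¹⁹ J/eV) = 4.94303e-20 J

Using E = hf:
f = E/h = 4.94303e-20 J / (6.62607 × 10⁻³⁴ J·s)
f = 7.460e+13 Hz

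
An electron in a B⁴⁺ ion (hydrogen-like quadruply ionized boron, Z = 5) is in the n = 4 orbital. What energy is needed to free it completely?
21.26 eV

The ionization energy is the energy needed to remove the electron completely (n → ∞).

For a hydrogen-like ion with Z = 5, E_n = -13.6057 Z² / n² eV.

At n = 4: E_4 = -13.6057 × 5² / 4² = -21.25891 eV
At n = ∞: E_∞ = 0 eV

Ionization energy = E_∞ - E_4 = 0 - (-21.25891) = 21.25891 eV
Ionization energy ≈ 21.26 eV

This is also called the binding energy of the electron in state n = 4.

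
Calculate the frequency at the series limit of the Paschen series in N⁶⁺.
1.79114e+16 Hz

The series limit corresponds to the transition from n = ∞ to n = 3.
This is the highest energy (shortest wavelength) transition in the Paschen series.

E_∞ = 0 eV
E_3 = -13.6057 × 7² / 3² = -74.0754778 eV

Energy at series limit:
ΔE = E_∞ - E_3 = 0 - (-74.0754778) = 74.0754778 eV
E = 74.0754778 eV × (1.602177 × 10⁻¹⁹ J/eV) = 1.1868203e-17 J
f = E/h = 1.1868203e-17 J / (6.62607 × 10⁻³⁴ J·s) = 1.79114e+16 Hz

This energy equals the ionization energy from the n = 3 state of N⁶⁺.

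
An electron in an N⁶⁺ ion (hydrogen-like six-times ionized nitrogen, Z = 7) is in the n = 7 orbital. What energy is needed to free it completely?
13.60570 eV

The ionization energy is the energy needed to remove the electron completely (n → ∞).

For a hydrogen-like ion with Z = 7, E_n = -13.6057 Z² / n² eV.

At n = 7: E_7 = -13.6057 × 7² / 7² = -13.60570000 eV
At n = ∞: E_∞ = 0 eV

Ionization energy = E_∞ - E_7 = 0 - (-13.60570000) = 13.60570000 eV
Ionization energy ≈ 13.60570 eV

This is also called the binding energy of the electron in state n = 7.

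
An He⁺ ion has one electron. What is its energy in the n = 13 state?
-0.322028 eV

For hydrogen-like ions, the energy levels scale with Z²:
E_n = -13.6057 Z² / n² eV

For He⁺ (Z = 2) at n = 13:
E_13 = -13.6057 × 2² / 13²
E_13 = -13.6057 × 4 / 169
E_13 = -54.4228 / 169
E_13 = -0.322028 eV

The energy is 4 times more negative than hydrogen at the same n due to the stronger nuclear charge.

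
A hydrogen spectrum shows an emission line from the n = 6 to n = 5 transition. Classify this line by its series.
Pfund series

The spectral series in hydrogen are named based on the final (lower) energy level:
- Lyman series: n_final = 1 (ultraviolet)
- Balmer series: n_final = 2 (visible/near-UV)
- Paschen series: n_final = 3 (infrared)
- Brackett series: n_final = 4 (infrared)
- Pfund series: n_final = 5 (far infrared)

Since this transition ends at n = 5, it belongs to the Pfund series.

For reference, this 6 → 5 line has photon energy
ΔE = 13.6057 eV × (1/5² - 1/6²) = 0.1662918889 eV,
corresponding to wavelength λ = hc/ΔE = 1239.84 eV·nm / 0.1662918889 eV = 7455.8056 nm in the far infrared region.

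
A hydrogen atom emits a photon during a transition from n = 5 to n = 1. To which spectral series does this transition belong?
Lyman series

The spectral series in hydrogen are named based on the final (lower) energy level:
- Lyman series: n_final = 1 (ultraviolet)
- Balmer series: n_final = 2 (visible/near-UV)
- Paschen series: n_final = 3 (infrared)
- Brackett series: n_final = 4 (infrared)
- Pfund series: n_final = 5 (far infrared)

Since this transition ends at n = 1, it belongs to the Lyman series.

For reference, this 5 → 1 line has photon energy
ΔE = 13.6057 eV × (1/1² - 1/5²) = 13.06147 eV,
corresponding to wavelength λ = hc/ΔE = 1239.84 eV·nm / 13.06147 eV = 94.923 nm in the ultraviolet region.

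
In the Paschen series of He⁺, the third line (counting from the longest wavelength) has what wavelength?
273.3795 nm

The lines of a series are numbered from the longest wavelength (smallest ΔE) outward; the third line is the transition from n = n_f + 3 to n_f.
The Paschen series has all transitions ending at n_f = 3.

For He⁺ (Z = 2), the third line (γ-line) is the jump from n = 6 to n = 3:
E_6 = -13.6057 × 2² / 6² = -1.51174444 eV
E_3 = -13.6057 × 2² / 3² = -6.04697778 eV
ΔE = E_6 - E_3 = 4.53523334 eV

λ = hc/E = 1239.84 eV·nm / 4.53523334 eV
λ = 273.3795 nm

This is the γ-line of the Paschen series in He⁺.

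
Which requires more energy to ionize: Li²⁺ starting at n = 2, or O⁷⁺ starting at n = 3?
O⁷⁺ at n = 3 (E = -96.75 eV)

Using E_n = -13.6057 Z² / n² eV:

Li²⁺ (Z = 3) at n = 2:
E = -13.6057 × 3² / 2² = -13.6057 × 9 / 4 = -30.61283 eV

O⁷⁺ (Z = 8) at n = 3:
E = -13.6057 × 8² / 3² = -13.6057 × 64 / 9 = -96.75164 eV

Since -96.75164 eV < -30.61283 eV,
O⁷⁺ at n = 3 is more tightly bound (requires more energy to ionize).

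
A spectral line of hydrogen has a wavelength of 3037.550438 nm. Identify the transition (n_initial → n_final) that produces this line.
n = 10 → n = 5

First, find the photon energy from the wavelength (hc = 1239.84 eV·nm):
E = hc/λ = 1239.84 eV·nm / 3037.550438 nm = 0.40817100 eV

The energy levels of hydrogen satisfy E_n = -13.6057 / n² eV, so an emission n_i → n_f releases
ΔE = 13.6057 × (1/n_f² − 1/n_i²) eV.

Setting ΔE equal to the photon energy:
1/n_f² − 1/n_i² = 0.40817100 / 13.6057 = 0.030000000

Since 1/n_i² must be positive, we need 1/n_f² > 0.030000000, i.e. n_f ≤ 5. For each allowed n_f, solve n_i = (1/n_f² − 0.030000000)^(−1/2) and check whether it is a whole number:
  n_f = 1: 1/n_i² = 1.000000000 − 0.030000000 = 0.970000000 → n_i = 1.015  (not an integer) ✗
  n_f = 2: 1/n_i² = 0.250000000 − 0.030000000 = 0.220000000 → n_i = 2.132  (not an integer) ✗
  n_f = 3: 1/n_i² = 0.111111111 − 0.030000000 = 0.081111111 → n_i = 3.511  (not an integer) ✗
  n_f = 4: 1/n_i² = 0.062500000 − 0.030000000 = 0.032500000 → n_i = 5.547  (not an integer) ✗
  n_f = 5: 1/n_i² = 0.040000000 − 0.030000000 = 0.010000000 → n_i = 10.000  → integer, n_i = 10 ✓

Only n_f = 5 gives an integer upper level, n_i = 10.

The transition is from n = 10 to n = 5 (emission).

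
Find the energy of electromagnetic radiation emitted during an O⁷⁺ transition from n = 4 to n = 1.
816.34200 eV

The energy levels are E_n = -13.6057 Z² eV / n².

Energy at n = 4: E_4 = -13.6057 × 8² / 4² = -54.42280000 eV
Energy at n = 1: E_1 = -13.6057 × 8² / 1² = -870.76480000 eV

For emission (electron falling to lower state), the photon energy is:
E_photon = E_4 - E_1 = |-54.42280000 - (-870.76480000)|
E_photon = 816.34200 eV

This energy is carried away by the emitted photon.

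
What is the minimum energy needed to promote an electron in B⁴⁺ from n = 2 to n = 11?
82.225 eV

The energy levels of a hydrogen-like atom are E_n = -13.6057 Z² eV / n².

Energy at n = 2: E_2 = -13.6057 × 5² / 2² = -85.035625 eV
Energy at n = 11: E_11 = -13.6057 × 5² / 11² = -2.811095 eV

The excitation energy is the difference:
ΔE = E_11 - E_2
ΔE = -2.811095 - (-85.035625)
ΔE = 82.225 eV

Since this is positive, energy must be absorbed (photon absorption).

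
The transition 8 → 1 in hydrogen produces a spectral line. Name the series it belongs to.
Lyman series

The spectral series in hydrogen are named based on the final (lower) energy level:
- Lyman series: n_final = 1 (ultraviolet)
- Balmer series: n_final = 2 (visible/near-UV)
- Paschen series: n_final = 3 (infrared)
- Brackett series: n_final = 4 (infrared)
- Pfund series: n_final = 5 (far infrared)

Since this transition ends at n = 1, it belongs to the Lyman series.

For reference, this 8 → 1 line has photon energy
ΔE = 13.6057 eV × (1/1² - 1/8²) = 13.3931 eV,
corresponding to wavelength λ = hc/ΔE = 1239.84 eV·nm / 13.3931 eV = 92.57 nm in the ultraviolet region.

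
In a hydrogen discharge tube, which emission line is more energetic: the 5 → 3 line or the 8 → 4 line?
5 → 3

Calculate the energy for each transition:

Transition 5 → 3:
ΔE₁ = |E_3 - E_5| = |-13.6057/3² - (-13.6057/5²)|
ΔE₁ = |-1.511744444444 - (-0.544228000000)| = 0.967516444 eV

Transition 8 → 4:
ΔE₂ = |E_4 - E_8| = |-13.6057/4² - (-13.6057/8²)|
ΔE₂ = |-0.850356250000 - (-0.212589062500)| = 0.637767188 eV

Since 0.967516444 eV > 0.637767188 eV, the transition 5 → 3 emits the more energetic photon.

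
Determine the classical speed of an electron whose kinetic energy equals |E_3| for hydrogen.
7.29231e+05 m/s (or 0.24% of c)

The binding energy at n = 3 for hydrogen is:
E_3 = -13.6057/3² = -1.51174444 eV
|E_3| = 1.51174444 eV

Convert to Joules:
KE = 1.51174444 eV × (1.602177 × 10⁻¹⁹ J/eV) = 2.4220822e-19 J

Using KE = ½mv²:
v = √(2·KE/m_e)
v = √(2 × 2.4220822e-19 J / 9.10938 × 10⁻³¹ kg)
v = 7.29231e+05 m/s

This is approximately 0.24% the speed of light.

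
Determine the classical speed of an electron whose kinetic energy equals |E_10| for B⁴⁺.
1.09385e+06 m/s (or 0.364868% of c)

The binding energy at n = 10 for B⁴⁺ is:
E_10 = -13.6057 × 5²/10² = -3.40142500 eV
|E_10| = 3.40142500 eV

Convert to Joules:
KE = 3.40142500 eV × (1.602177 × 10⁻¹⁹ J/eV) = 5.4496849e-19 J

Using KE = ½mv²:
v = √(2·KE/m_e)
v = √(2 × 5.4496849e-19 J / 9.10938 × 10⁻³¹ kg)
v = 1.09385e+06 m/s

This is approximately 0.364868% the speed of light.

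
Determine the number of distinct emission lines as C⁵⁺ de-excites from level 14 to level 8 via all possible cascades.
21

The electron can occupy levels n = 8, 9, ..., 14 during de-excitation — that is m = 14 - 8 + 1 = 7 distinct levels.

The number of distinct spectral lines equals the number of ways to choose 2 of these m levels (each pair gives one possible emission transition):

Number of lines = m(m-1)/2 = 7×6/2 = 21

These correspond to all possible transitions between the 7 levels:
14 → 13, 14 → 12, 14 → 11, 14 → 10, 14 → 9, 14 → 8, 13 → 12, 13 → 11...

Each transition produces a photon with a unique energy (and thus wavelength). This count does not depend on Z.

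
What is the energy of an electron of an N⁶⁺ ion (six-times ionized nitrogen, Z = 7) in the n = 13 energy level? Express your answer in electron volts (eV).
-3.944848 eV

The energy levels of a hydrogen-like atom are given by:
E_n = -13.6057 Z² / n² eV  (with Z = 7 for N⁶⁺)

For n = 13:
E_13 = -13.6057 × 7² / 13²
E_13 = -13.6057 × 49 / 169
E_13 = -3.944848 eV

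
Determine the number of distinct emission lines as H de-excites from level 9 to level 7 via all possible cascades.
3

The electron can occupy levels n = 7, 8, ..., 9 during de-excitation — that is m = 9 - 7 + 1 = 3 distinct levels.

The number of distinct spectral lines equals the number of ways to choose 2 of these m levels (each pair gives one possible emission transition):

Number of lines = m(m-1)/2 = 3×2/2 = 3

These correspond to all possible transitions between the 3 levels:
9 → 8, 9 → 7, 8 → 7

Each transition produces a photon with a unique energy (and thus wavelength). This count does not depend on Z.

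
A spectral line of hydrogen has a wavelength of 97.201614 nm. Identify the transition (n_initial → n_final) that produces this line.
n = 4 → n = 1

First, find the photon energy from the wavelength (hc = 1239.84 eV·nm):
E = hc/λ = 1239.84 eV·nm / 97.201614 nm = 12.755344 eV

The energy levels of hydrogen satisfy E_n = -13.6057 / n² eV, so an emission n_i → n_f releases
ΔE = 13.6057 × (1/n_f² − 1/n_i²) eV.

Setting ΔE equal to the photon energy:
1/n_f² − 1/n_i² = 12.755344 / 13.6057 = 0.93750002

Since 1/n_i² must be positive, we need 1/n_f² > 0.93750002, i.e. n_f ≤ 1. For each allowed n_f, solve n_i = (1/n_f² − 0.93750002)^(−1/2) and check whether it is a whole number:
  n_f = 1: 1/n_i² = 1.00000000 − 0.93750002 = 0.06249998 → n_i = 4.000  → integer, n_i = 4 ✓

Only n_f = 1 gives an integer upper level, n_i = 4.

The transition is from n = 4 to n = 1 (emission).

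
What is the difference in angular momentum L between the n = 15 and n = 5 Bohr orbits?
1.0546e-33 J·s (or 10ℏ)

In the Bohr model, L_n = nℏ where ℏ = 1.054572e-34 J·s.

L_15 = 15ℏ = 1.581858e-33 J·s
L_5 = 5ℏ = 5.272860e-34 J·s

ΔL = L_15 - L_5 = (15 - 5)ℏ = 10ℏ
ΔL = 10 × 1.054572e-34 J·s = 1.0546e-33 J·s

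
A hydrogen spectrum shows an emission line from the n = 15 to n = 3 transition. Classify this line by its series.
Paschen series

The spectral series in hydrogen are named based on the final (lower) energy level:
- Lyman series: n_final = 1 (ultraviolet)
- Balmer series: n_final = 2 (visible/near-UV)
- Paschen series: n_final = 3 (infrared)
- Brackett series: n_final = 4 (infrared)
- Pfund series: n_final = 5 (far infrared)

Since this transition ends at n = 3, it belongs to the Paschen series.

For reference, this 15 → 3 line has photon energy
ΔE = 13.6057 eV × (1/3² - 1/15²) = 1.451274667 eV,
corresponding to wavelength λ = hc/ΔE = 1239.84 eV·nm / 1.451274667 eV = 854.31106 nm in the infrared region.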